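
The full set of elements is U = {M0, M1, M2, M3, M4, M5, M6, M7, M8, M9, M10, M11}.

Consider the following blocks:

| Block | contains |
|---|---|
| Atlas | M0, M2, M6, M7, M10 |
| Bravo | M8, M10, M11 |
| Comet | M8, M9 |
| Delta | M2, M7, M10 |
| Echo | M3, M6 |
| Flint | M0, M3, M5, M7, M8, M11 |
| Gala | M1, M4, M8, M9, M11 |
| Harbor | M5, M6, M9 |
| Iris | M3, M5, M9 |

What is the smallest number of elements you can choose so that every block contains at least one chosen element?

3

H = {M3, M9, M10} meets every block (each contains at least one member of H), and |H| = 3.
The blocks Comet, Delta, Echo are pairwise disjoint, so any hitting set needs a separate element for each — at least 3. Hence 3 is optimal.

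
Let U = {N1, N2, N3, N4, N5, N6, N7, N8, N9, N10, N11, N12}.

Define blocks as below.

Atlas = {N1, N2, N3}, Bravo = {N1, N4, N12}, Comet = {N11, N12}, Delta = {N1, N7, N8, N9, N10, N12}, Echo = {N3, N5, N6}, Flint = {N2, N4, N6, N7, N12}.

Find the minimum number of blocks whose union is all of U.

Comet and Delta and Echo and Flint together: Comet ∪ Delta ∪ Echo ∪ Flint = {N1, N2, N3, N4, N5, N6, N7, N8, N9, N10, N11, N12} — every element is covered.
No 3 of the 6 blocks cover everything (all 20 combinations miss at least one element), so 4 is optimal.

4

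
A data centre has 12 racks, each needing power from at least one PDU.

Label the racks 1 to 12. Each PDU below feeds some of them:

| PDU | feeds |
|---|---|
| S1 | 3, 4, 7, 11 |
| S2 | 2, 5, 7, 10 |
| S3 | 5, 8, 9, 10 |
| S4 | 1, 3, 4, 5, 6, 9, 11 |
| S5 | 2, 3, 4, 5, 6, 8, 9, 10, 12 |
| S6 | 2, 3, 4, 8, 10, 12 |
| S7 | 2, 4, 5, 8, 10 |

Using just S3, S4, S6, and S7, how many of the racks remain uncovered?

Union of S3, S4, S6, S7 = {1, 2, 3, 4, 5, 6, 8, 9, 10, 11, 12}.
Not covered: 7 — 1 rack.

1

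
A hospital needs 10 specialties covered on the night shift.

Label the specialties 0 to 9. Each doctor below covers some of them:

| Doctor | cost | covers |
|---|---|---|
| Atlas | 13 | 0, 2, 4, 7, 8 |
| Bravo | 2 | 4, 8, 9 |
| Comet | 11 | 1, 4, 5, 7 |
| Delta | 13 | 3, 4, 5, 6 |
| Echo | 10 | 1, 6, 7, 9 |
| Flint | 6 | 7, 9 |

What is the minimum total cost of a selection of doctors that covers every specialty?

36

Atlas, Delta, Echo together cover every specialty (Atlas ∪ Delta ∪ Echo = {0, 1, 2, 3, 4, 5, 6, 7, 8, 9}); total cost 13 + 13 + 10 = 36.
The greedy pick Bravo, Echo, Atlas, Delta costs 38; no covering selection beats 36.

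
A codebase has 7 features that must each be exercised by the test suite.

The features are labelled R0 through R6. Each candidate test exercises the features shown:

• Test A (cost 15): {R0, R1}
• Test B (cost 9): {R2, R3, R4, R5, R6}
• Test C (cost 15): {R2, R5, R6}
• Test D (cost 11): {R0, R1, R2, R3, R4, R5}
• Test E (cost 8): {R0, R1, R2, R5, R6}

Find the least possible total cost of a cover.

B, E together cover every feature (B ∪ E = {R0, R1, R2, R3, R4, R5, R6}); total cost 9 + 8 = 17.
No covering selection has total cost below 17.

17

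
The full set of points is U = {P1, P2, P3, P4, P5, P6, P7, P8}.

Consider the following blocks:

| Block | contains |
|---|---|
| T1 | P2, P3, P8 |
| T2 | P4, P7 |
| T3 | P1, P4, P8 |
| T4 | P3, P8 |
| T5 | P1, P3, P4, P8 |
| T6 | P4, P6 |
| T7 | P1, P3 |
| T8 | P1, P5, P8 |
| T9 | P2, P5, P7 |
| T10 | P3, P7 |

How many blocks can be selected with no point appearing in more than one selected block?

T6, T8, T10 are pairwise disjoint (T6={P4,P6}; T8={P1,P5,P8}; T10={P3,P7}).
Every remaining block overlaps one of these, and no 4 of the listed blocks are pairwise disjoint, so 3 is the maximum.

3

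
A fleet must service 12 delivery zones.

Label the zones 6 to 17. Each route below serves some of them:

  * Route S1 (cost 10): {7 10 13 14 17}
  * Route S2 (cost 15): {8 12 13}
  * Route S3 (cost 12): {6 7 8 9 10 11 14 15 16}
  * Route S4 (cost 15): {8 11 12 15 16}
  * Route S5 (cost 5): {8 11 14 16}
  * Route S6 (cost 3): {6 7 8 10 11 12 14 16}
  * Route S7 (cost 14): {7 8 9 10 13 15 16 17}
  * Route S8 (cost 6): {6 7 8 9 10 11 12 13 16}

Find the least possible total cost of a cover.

S6, S7 together cover every zone (S6 ∪ S7 = {6, 7, 8, 9, 10, 11, 12, 13, 14, 15, 16, 17}); total cost 3 + 14 = 17.
The greedy pick S6, S8, S7 costs 23; no covering selection beats 17.

17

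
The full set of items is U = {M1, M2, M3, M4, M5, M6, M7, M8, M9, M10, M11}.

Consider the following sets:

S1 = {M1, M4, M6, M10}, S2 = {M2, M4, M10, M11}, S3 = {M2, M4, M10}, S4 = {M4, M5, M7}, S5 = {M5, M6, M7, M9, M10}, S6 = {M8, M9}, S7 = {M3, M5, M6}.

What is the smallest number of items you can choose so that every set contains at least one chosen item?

3

The 3 items {M4, M6, M9} hit every set.
The sets S2, S6, S7 are pairwise disjoint, so any hitting set needs a separate item for each — at least 3. Hence 3 is optimal.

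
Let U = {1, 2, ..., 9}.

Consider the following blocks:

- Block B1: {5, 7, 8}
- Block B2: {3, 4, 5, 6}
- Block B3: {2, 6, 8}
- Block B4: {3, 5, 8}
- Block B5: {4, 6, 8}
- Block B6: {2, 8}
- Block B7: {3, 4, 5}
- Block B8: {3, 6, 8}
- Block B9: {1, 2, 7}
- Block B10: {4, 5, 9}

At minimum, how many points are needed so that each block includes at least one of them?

H = {2, 5, 8} meets every block (each contains at least one member of H), and |H| = 3.
The blocks B8, B9, B10 are pairwise disjoint, so any hitting set needs a separate point for each — at least 3. Hence 3 is optimal.

3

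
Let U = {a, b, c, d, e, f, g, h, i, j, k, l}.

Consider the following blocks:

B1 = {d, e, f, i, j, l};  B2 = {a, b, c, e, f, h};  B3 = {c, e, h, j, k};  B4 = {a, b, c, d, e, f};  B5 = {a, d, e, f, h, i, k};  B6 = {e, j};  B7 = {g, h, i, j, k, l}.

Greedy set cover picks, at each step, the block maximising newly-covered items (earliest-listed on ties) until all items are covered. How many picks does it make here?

Greedy: pick B5 (covers 7 new) → pick B7 (covers 3 new) → pick B2 (covers 2 new). Total picks: 3.
(The true minimum cover uses only 2 blocks, so greedy is not optimal here.)

3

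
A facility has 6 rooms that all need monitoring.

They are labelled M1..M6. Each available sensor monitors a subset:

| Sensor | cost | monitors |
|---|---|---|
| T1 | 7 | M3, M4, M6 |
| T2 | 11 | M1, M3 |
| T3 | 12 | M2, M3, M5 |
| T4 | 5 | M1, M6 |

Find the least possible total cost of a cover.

24

T1, T3, T4 together cover every room (T1 ∪ T3 ∪ T4 = {M1, M2, M3, M4, M5, M6}); total cost 7 + 12 + 5 = 24.
No covering selection has total cost below 24.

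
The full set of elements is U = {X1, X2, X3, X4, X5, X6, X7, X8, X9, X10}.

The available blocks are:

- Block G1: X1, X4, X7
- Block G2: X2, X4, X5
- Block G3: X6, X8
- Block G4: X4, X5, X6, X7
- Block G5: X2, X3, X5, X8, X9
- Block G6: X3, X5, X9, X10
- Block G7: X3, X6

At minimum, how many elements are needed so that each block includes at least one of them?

H = {X1, X5, X6} meets every block (each contains at least one member of H), and |H| = 3.
The blocks G1, G3, G6 are pairwise disjoint, so any hitting set needs a separate element for each — at least 3. Hence 3 is optimal.

3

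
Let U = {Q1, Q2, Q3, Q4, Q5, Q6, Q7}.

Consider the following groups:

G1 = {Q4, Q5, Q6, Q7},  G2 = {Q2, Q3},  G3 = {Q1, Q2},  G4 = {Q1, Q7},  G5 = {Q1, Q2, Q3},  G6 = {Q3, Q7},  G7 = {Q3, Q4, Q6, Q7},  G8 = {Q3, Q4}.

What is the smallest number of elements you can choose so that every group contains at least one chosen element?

H = {Q1, Q3, Q7} meets every group (each contains at least one member of H), and |H| = 3.
No choice of 2 elements meets every group, so 3 is the minimum.

3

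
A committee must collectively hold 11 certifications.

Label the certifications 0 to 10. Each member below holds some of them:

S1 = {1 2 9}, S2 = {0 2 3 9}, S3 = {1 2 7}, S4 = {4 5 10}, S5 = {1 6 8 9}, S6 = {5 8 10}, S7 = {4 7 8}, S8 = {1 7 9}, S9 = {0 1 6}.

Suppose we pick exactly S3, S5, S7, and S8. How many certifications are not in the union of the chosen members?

4

Union of S3, S5, S7, S8 = {1, 2, 4, 6, 7, 8, 9}.
Not covered: 0, 3, 5, 10 — 4 certifications.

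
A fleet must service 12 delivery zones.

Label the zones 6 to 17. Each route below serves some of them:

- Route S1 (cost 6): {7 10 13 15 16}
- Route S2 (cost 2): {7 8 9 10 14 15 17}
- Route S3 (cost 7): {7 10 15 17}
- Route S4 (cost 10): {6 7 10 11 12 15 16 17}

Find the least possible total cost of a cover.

S1, S2, S4 together cover every zone (S1 ∪ S2 ∪ S4 = {6, 7, 8, 9, 10, 11, 12, 13, 14, 15, 16, 17}); total cost 6 + 2 + 10 = 18.
No covering selection has total cost below 18.

18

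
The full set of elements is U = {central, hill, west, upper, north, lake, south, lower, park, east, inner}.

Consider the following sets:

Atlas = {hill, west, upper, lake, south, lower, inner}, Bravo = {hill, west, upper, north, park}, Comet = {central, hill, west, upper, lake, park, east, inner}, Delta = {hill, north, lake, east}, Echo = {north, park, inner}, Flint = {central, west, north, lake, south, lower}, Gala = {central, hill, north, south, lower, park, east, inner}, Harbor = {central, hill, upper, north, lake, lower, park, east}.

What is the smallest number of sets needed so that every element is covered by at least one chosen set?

2

Atlas and Harbor cover everything between them: the union {central, hill, west, upper, north, lake, south, lower, park, east, inner} is all of U.
No single set has all 11 elements (the largest, Comet, has 8), so 2 is optimal.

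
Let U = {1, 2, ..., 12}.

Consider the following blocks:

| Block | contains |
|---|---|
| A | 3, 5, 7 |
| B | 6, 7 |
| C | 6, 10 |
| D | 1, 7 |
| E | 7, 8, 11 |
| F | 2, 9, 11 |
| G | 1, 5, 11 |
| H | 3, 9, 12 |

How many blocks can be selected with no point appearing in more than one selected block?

3

C, D, H are pairwise disjoint (C={6,10}; D={1,7}; H={3,9,12}).
Every remaining block overlaps one of these, and no 4 of the listed blocks are pairwise disjoint, so 3 is the maximum.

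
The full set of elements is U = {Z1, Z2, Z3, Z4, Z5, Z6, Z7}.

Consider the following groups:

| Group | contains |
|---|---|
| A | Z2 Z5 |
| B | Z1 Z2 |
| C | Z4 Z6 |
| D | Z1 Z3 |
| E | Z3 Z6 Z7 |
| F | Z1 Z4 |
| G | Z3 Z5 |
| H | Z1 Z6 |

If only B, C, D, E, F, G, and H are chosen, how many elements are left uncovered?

Union of B, C, D, E, F, G, H = {Z1, Z2, Z3, Z4, Z5, Z6, Z7} — that's every element, so 0 are uncovered.

0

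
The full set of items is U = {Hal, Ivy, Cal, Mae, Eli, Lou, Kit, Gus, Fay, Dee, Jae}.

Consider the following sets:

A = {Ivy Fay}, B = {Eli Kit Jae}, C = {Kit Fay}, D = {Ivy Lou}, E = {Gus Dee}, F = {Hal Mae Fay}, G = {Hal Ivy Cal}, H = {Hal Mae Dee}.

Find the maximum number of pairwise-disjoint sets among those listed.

B, D, E, F are pairwise disjoint (B={Eli,Kit,Jae}; D={Ivy,Lou}; E={Gus,Dee}; F={Hal,Mae,Fay}).
Every remaining set overlaps one of these, and no 5 of the listed sets are pairwise disjoint, so 4 is the maximum.

4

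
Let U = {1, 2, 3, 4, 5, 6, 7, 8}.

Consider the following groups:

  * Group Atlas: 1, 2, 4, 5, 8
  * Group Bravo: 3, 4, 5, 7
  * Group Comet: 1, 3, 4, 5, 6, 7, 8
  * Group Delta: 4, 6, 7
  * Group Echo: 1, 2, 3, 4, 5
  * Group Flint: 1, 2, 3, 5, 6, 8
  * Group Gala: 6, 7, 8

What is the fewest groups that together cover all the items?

2

Echo and Gala together: Echo ∪ Gala = {1, 2, 3, 4, 5, 6, 7, 8} — every item is covered.
No single group has all 8 items (the largest, Comet, has 7), so 2 is optimal.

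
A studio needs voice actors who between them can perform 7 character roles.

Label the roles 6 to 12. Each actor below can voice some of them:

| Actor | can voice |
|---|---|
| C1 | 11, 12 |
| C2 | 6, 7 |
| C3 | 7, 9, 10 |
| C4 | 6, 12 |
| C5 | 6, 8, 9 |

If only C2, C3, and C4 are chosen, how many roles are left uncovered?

Union of C2, C3, C4 = {6, 7, 9, 10, 12}.
Not covered: 8, 11 — 2 roles.

2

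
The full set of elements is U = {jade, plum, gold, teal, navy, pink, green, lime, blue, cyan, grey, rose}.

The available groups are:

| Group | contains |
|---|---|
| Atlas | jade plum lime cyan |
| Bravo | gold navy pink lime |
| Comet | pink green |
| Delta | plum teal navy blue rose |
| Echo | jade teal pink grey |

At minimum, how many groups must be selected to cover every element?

Atlas, Bravo, Comet, Delta, and Echo cover everything between them: the union {jade, plum, gold, teal, navy, pink, green, lime, blue, cyan, grey, rose} is all of U.
No 4 of the 5 groups cover everything (all 5 combinations miss at least one element), so 5 is optimal.

5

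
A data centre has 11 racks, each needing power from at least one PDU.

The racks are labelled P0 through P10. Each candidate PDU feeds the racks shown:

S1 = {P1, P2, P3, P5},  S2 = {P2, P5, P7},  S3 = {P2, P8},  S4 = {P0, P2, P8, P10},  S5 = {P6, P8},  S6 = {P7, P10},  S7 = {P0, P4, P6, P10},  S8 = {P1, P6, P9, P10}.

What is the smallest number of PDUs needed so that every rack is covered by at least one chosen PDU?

5

S1 and S4 and S6 and S7 and S8 together: S1 ∪ S4 ∪ S6 ∪ S7 ∪ S8 = {P0, P1, P2, P3, P4, P5, P6, P7, P8, P9, P10} — every rack is covered.
No 4 of the 8 PDUs cover everything (all 70 combinations miss at least one rack), so 5 is optimal.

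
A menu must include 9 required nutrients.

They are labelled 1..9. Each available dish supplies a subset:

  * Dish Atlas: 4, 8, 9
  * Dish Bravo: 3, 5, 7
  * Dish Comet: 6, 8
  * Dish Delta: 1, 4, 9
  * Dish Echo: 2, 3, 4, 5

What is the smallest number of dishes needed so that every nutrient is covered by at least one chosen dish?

Take {Bravo, Comet, Delta, Echo}. Their union is {1, 2, 3, 4, 5, 6, 7, 8, 9}, which is all 9 nutrients.
Only Echo contains 2, so Echo is forced; the remaining 5 nutrients need at least 3 more dishes (each remaining dish adds at most 2) — so at least 4 dishes are needed, and 4 is optimal.

4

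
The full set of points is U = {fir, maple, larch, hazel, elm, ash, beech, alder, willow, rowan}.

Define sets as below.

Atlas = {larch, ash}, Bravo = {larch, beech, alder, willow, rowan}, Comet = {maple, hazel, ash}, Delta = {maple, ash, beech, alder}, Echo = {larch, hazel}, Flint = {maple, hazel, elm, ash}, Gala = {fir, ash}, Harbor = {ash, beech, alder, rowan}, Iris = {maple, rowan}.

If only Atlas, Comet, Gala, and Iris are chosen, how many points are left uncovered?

4

Union of Atlas, Comet, Gala, Iris = {fir, maple, larch, hazel, ash, rowan}.
Not covered: elm, beech, alder, willow — 4 points.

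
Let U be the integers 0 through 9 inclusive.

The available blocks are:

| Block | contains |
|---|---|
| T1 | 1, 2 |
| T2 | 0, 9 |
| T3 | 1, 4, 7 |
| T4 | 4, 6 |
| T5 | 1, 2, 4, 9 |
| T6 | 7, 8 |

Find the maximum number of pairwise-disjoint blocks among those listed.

T1, T2, T4, T6 are pairwise disjoint (T1={1,2}; T2={0,9}; T4={4,6}; T6={7,8}).
Every remaining block overlaps one of these, and no 5 of the listed blocks are pairwise disjoint, so 4 is the maximum.

4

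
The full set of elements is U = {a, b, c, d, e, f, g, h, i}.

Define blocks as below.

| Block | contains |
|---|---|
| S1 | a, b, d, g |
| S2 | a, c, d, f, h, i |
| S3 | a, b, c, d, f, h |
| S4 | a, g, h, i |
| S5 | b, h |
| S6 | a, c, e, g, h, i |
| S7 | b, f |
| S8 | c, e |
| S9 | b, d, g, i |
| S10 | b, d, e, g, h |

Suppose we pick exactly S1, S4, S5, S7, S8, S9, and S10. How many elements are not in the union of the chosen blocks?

Union of S1, S4, S5, S7, S8, S9, S10 = {a, b, c, d, e, f, g, h, i} — that's every element, so 0 are uncovered.

0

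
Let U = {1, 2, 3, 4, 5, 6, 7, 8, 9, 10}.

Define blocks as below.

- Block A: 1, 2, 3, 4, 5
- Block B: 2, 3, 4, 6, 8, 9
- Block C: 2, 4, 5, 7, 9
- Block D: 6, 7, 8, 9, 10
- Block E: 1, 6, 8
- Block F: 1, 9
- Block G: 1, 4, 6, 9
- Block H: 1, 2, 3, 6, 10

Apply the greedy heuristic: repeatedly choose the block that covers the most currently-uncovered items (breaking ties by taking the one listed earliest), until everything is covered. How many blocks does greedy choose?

3

Greedy: pick B (covers 6 new) → pick A (covers 2 new) → pick D (covers 2 new). Total picks: 3.
(The true minimum cover uses only 2 blocks, so greedy is not optimal here.)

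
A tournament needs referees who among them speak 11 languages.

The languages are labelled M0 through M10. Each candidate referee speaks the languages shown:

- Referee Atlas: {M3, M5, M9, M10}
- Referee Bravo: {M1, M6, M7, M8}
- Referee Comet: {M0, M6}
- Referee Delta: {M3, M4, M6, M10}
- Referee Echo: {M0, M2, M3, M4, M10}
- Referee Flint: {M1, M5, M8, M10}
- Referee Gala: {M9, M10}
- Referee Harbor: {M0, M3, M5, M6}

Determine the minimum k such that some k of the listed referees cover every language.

3

Atlas and Bravo and Echo together: Atlas ∪ Bravo ∪ Echo = {M0, M1, M2, M3, M4, M5, M6, M7, M8, M9, M10} — every language is covered.
Each referee has at most 5 languages, and 2·5 = 10 < 11 — so at least 3 referees are needed, and 3 is optimal.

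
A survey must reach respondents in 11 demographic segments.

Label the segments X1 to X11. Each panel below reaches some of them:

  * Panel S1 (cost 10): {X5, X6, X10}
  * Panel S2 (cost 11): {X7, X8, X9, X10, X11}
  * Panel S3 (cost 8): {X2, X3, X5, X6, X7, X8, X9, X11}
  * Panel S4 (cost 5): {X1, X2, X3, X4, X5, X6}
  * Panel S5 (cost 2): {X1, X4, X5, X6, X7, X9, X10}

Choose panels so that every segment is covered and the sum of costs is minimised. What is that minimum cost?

S3, S5 together cover every segment (S3 ∪ S5 = {X1, X2, X3, X4, X5, X6, X7, X8, X9, X10, X11}); total cost 8 + 2 = 10.
No covering selection has total cost below 10.

10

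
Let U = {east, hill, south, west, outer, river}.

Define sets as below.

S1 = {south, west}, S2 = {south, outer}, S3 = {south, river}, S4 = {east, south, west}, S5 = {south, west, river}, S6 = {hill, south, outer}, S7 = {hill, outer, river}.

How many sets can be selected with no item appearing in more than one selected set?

2

S4, S7 are pairwise disjoint (S4={east,south,west}; S7={hill,outer,river}).
Every remaining set overlaps one of these, and no 3 of the listed sets are pairwise disjoint, so 2 is the maximum.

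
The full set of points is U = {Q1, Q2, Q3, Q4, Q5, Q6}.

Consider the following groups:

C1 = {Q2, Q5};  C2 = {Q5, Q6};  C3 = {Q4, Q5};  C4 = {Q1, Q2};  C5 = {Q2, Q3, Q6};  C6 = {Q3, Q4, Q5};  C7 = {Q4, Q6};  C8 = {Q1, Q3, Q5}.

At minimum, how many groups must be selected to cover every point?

C4 and C5 and C6 together: C4 ∪ C5 ∪ C6 = {Q1, Q2, Q3, Q4, Q5, Q6} — every point is covered.
No 2 of the 8 groups cover everything (all 28 combinations miss at least one point), so 3 is optimal.

3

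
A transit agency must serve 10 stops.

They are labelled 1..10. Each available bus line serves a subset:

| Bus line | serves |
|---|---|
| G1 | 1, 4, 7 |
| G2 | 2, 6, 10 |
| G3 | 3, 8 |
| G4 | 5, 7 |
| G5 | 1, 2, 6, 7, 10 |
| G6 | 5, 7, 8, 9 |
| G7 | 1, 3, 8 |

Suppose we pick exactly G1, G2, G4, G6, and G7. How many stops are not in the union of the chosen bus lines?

Union of G1, G2, G4, G6, G7 = {1, 2, 3, 4, 5, 6, 7, 8, 9, 10} — that's every stop, so 0 are uncovered.

0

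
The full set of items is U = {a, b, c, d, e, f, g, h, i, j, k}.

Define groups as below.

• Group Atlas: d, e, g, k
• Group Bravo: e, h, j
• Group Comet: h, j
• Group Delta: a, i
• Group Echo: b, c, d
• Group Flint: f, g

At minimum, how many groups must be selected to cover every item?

Take {Atlas, Comet, Delta, Echo, Flint}. Their union is {a, b, c, d, e, f, g, h, i, j, k}, which is all 11 items.
Only Atlas contains k, so Atlas is forced; the remaining 7 items need at least 4 more groups (each remaining group adds at most 2) — so at least 5 groups are needed, and 5 is optimal.

5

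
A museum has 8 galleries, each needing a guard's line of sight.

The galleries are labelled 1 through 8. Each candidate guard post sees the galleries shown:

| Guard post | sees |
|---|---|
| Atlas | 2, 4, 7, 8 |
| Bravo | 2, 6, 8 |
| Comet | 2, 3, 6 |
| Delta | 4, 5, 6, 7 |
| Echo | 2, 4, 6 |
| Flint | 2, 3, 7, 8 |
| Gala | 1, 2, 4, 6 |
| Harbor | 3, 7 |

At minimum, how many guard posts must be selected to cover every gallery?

3

Delta and Flint and Gala together: Delta ∪ Flint ∪ Gala = {1, 2, 3, 4, 5, 6, 7, 8} — every gallery is covered.
Only Gala contains 1, so Gala is forced; the remaining 4 galleries need at least 2 more guard posts (each remaining guard post adds at most 3) — so at least 3 guard posts are needed, and 3 is optimal.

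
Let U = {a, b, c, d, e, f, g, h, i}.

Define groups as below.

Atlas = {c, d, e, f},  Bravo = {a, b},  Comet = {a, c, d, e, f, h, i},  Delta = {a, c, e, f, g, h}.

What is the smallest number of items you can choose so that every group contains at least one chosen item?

The 2 items {a, c} hit every group.
The groups Atlas, Bravo are pairwise disjoint, so any hitting set needs a separate item for each — at least 2. Hence 2 is optimal.

2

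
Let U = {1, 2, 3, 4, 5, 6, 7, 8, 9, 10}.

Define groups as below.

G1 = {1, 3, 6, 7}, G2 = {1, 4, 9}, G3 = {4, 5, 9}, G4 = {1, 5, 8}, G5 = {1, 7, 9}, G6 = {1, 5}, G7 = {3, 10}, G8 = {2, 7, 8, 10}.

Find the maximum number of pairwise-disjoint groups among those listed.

2

G2, G7 are pairwise disjoint (G2={1,4,9}; G7={3,10}).
Every remaining group overlaps one of these, and no 3 of the listed groups are pairwise disjoint, so 2 is the maximum.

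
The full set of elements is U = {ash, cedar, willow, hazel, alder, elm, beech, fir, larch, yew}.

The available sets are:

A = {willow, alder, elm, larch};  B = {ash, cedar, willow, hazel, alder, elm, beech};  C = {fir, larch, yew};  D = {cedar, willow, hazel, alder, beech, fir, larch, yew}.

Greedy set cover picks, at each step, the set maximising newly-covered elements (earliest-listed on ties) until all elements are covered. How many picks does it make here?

Greedy: pick D (covers 8 new) → pick B (covers 2 new). Total picks: 2.

2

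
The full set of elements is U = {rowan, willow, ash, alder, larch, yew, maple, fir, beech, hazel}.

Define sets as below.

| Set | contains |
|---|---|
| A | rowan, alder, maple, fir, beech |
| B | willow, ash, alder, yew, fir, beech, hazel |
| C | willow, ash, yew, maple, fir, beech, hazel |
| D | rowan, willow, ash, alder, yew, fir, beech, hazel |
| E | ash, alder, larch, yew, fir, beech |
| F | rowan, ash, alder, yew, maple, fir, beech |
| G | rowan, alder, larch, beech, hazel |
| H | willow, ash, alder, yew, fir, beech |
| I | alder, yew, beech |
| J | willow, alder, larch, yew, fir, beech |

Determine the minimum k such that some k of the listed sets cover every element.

2

Take {C, G}. Their union is {rowan, willow, ash, alder, larch, yew, maple, fir, beech, hazel}, which is all 10 elements.
No single set has all 10 elements (the largest, D, has 8), so 2 is optimal.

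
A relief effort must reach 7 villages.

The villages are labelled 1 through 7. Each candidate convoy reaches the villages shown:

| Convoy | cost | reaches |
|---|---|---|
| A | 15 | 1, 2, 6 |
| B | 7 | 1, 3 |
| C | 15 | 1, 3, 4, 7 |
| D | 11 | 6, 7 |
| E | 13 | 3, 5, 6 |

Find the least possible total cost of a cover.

A, C, E together cover every village (A ∪ C ∪ E = {1, 2, 3, 4, 5, 6, 7}); total cost 15 + 15 + 13 = 43.
The greedy pick B, D, E, A, C costs 61; no covering selection beats 43.

43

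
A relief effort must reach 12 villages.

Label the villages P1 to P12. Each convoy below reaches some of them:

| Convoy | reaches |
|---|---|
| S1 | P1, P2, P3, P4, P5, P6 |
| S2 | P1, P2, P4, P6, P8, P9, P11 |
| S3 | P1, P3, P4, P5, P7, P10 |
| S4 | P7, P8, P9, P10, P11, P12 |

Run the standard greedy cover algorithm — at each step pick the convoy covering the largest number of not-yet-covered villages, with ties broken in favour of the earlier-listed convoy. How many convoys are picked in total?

3

Greedy: pick S2 (covers 7 new) → pick S3 (covers 4 new) → pick S4 (covers 1 new). Total picks: 3.
(The true minimum cover uses only 2 convoys, so greedy is not optimal here.)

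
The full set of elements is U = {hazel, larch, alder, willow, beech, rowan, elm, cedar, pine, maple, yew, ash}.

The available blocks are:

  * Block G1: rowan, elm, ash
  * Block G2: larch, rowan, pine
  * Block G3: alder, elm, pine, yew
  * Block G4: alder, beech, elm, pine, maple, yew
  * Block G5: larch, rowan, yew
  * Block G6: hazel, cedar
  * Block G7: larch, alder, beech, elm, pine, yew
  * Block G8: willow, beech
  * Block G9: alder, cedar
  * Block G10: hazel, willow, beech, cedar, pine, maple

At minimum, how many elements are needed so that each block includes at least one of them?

The 4 elements {larch, beech, elm, cedar} hit every block.
No choice of 3 elements meets every block, so 4 is the minimum.

4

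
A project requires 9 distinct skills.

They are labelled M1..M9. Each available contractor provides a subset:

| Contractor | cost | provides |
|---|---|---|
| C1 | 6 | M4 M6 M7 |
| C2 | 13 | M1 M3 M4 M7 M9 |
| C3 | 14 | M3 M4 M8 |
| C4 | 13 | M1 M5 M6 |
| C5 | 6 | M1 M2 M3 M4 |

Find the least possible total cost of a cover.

C2, C3, C4, C5 together cover every skill (C2 ∪ C3 ∪ C4 ∪ C5 = {M1, M2, M3, M4, M5, M6, M7, M8, M9}); total cost 13 + 14 + 13 + 6 = 46.
The greedy pick C5, C1, C2, C4, C3 costs 52; no covering selection beats 46.

46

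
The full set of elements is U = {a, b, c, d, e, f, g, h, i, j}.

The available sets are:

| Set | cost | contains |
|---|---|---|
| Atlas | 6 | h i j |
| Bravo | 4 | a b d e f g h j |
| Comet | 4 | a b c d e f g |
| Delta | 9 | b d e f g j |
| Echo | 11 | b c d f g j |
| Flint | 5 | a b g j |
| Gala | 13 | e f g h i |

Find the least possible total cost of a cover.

10

Atlas, Comet together cover every element (Atlas ∪ Comet = {a, b, c, d, e, f, g, h, i, j}); total cost 6 + 4 = 10.
The greedy pick Bravo, Comet, Atlas costs 14; no covering selection beats 10.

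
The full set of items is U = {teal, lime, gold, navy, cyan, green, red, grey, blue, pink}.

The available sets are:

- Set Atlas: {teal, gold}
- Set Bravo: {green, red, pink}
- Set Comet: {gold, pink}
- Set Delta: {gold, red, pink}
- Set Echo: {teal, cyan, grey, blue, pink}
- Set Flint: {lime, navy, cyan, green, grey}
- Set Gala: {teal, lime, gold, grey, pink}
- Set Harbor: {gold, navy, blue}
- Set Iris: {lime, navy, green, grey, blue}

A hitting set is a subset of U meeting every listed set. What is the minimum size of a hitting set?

H = {gold, navy, pink} meets every set (each contains at least one member of H), and |H| = 3.
No choice of 2 items meets every set, so 3 is the minimum.

3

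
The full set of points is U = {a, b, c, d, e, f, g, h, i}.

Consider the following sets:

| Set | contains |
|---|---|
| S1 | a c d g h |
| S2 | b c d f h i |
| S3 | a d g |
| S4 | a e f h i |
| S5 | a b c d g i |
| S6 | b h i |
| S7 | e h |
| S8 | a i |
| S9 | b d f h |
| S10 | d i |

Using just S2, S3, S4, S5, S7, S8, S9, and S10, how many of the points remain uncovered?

Union of S2, S3, S4, S5, S7, S8, S9, S10 = {a, b, c, d, e, f, g, h, i} — that's every point, so 0 are uncovered.

0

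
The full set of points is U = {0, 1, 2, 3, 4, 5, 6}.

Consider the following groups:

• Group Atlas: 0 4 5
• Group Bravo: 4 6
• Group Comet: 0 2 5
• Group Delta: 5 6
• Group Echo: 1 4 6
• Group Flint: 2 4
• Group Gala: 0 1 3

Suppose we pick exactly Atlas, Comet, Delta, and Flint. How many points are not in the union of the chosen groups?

Union of Atlas, Comet, Delta, Flint = {0, 2, 4, 5, 6}.
Not covered: 1, 3 — 2 points.

2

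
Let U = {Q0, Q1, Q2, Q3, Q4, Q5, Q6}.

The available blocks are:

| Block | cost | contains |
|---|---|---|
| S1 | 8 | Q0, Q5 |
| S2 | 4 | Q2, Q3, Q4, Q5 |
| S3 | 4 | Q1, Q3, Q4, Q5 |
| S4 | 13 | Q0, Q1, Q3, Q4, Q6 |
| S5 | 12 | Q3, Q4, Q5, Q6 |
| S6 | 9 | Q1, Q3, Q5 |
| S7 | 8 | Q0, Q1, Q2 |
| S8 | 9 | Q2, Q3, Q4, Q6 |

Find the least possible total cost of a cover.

S2, S4 together cover every item (S2 ∪ S4 = {Q0, Q1, Q2, Q3, Q4, Q5, Q6}); total cost 4 + 13 = 17.
The greedy pick S2, S3, S4 costs 21; no covering selection beats 17.

17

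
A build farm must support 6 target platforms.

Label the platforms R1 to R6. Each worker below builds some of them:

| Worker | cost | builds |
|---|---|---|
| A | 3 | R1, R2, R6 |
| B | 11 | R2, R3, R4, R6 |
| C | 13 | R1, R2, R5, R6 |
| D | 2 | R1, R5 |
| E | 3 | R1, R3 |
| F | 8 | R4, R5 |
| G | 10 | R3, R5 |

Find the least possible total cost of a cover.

13

B, D together cover every platform (B ∪ D = {R1, R2, R3, R4, R5, R6}); total cost 11 + 2 = 13.
The greedy pick A, D, E, F costs 16; no covering selection beats 13.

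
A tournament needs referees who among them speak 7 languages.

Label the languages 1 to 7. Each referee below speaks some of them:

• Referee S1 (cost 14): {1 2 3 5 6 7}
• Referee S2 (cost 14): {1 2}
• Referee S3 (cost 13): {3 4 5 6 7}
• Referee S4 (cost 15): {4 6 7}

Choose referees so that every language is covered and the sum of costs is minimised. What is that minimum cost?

27

S2, S3 together cover every language (S2 ∪ S3 = {1, 2, 3, 4, 5, 6, 7}); total cost 14 + 13 = 27.
No covering selection has total cost below 27.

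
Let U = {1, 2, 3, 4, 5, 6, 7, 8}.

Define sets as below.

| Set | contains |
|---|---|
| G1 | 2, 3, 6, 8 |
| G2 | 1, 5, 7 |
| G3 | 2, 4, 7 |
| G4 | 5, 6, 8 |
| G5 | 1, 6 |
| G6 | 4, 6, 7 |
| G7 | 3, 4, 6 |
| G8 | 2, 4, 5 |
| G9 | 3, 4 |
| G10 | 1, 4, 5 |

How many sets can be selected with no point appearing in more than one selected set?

G1, G2 are pairwise disjoint (G1={2,3,6,8}; G2={1,5,7}).
Every remaining set overlaps one of these, and no 3 of the listed sets are pairwise disjoint, so 2 is the maximum.

2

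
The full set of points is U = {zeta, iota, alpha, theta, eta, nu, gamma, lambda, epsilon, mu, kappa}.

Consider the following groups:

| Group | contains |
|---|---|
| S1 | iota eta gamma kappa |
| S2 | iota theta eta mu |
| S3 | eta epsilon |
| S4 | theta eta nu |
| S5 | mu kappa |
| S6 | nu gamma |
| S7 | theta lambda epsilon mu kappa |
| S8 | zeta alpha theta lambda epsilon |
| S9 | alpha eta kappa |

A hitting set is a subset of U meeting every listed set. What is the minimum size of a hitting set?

4

The 4 points {eta, gamma, epsilon, mu} hit every group.
No choice of 3 points meets every group, so 4 is the minimum.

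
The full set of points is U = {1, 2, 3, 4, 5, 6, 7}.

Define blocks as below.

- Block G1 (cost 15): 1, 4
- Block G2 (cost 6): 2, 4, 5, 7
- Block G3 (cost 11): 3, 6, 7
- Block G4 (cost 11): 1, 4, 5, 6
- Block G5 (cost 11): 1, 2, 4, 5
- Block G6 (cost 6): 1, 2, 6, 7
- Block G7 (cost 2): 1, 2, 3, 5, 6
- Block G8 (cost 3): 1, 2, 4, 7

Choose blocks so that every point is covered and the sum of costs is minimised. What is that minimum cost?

G7, G8 together cover every point (G7 ∪ G8 = {1, 2, 3, 4, 5, 6, 7}); total cost 2 + 3 = 5.
No covering selection has total cost below 5.

5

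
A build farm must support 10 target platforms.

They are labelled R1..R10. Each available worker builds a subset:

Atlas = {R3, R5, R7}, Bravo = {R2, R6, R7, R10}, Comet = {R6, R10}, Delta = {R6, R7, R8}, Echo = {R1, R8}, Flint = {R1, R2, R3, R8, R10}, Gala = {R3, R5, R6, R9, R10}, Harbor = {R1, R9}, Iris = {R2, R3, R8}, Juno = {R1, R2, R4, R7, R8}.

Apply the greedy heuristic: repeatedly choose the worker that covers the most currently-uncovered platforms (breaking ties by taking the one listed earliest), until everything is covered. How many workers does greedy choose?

3

Greedy: pick Flint (covers 5 new) → pick Gala (covers 3 new) → pick Juno (covers 2 new). Total picks: 3.
(The true minimum cover uses only 2 workers, so greedy is not optimal here.)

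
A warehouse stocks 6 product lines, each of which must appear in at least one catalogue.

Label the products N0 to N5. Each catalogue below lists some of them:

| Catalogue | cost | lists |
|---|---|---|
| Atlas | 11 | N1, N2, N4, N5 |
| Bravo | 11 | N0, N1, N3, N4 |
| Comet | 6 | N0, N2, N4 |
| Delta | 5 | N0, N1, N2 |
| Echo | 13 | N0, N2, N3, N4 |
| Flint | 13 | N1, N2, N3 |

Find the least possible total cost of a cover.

22

Atlas, Bravo together cover every product (Atlas ∪ Bravo = {N0, N1, N2, N3, N4, N5}); total cost 11 + 11 = 22.
The greedy pick Delta, Atlas, Bravo costs 27; no covering selection beats 22.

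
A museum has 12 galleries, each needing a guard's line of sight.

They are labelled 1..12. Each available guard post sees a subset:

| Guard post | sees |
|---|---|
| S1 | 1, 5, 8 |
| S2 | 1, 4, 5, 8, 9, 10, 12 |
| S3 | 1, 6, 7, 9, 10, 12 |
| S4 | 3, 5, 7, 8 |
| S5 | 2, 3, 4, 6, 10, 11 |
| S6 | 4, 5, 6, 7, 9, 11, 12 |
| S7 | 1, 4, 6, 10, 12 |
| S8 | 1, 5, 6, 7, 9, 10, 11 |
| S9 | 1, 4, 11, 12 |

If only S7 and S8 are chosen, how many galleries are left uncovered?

3

Union of S7, S8 = {1, 4, 5, 6, 7, 9, 10, 11, 12}.
Not covered: 2, 3, 8 — 3 galleries.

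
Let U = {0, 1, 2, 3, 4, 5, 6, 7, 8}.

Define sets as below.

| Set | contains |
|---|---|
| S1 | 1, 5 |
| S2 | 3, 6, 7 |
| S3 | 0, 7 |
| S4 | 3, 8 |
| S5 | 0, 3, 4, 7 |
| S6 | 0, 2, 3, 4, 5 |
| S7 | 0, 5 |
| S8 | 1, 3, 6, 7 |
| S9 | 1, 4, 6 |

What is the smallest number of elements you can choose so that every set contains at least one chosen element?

3

H = {0, 1, 3} meets every set (each contains at least one member of H), and |H| = 3.
The sets S1, S3, S4 are pairwise disjoint, so any hitting set needs a separate element for each — at least 3. Hence 3 is optimal.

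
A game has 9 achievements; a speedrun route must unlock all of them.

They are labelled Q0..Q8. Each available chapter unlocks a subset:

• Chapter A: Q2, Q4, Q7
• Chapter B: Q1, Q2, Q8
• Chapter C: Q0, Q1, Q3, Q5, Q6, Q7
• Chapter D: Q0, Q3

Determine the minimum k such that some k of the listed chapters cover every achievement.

Take {A, B, C}. Their union is {Q0, Q1, Q2, Q3, Q4, Q5, Q6, Q7, Q8}, which is all 9 achievements.
Only A contains Q4, so A is forced; the remaining 6 achievements need at least 2 more chapters (each remaining chapter adds at most 5) — so at least 3 chapters are needed, and 3 is optimal.

3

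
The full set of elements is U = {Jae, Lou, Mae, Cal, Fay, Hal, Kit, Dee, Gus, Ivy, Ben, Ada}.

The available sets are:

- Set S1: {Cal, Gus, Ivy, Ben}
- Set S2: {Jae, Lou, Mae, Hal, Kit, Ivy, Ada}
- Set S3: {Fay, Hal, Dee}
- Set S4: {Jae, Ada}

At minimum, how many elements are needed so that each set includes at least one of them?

3

H = {Jae, Dee, Ben} meets every set (each contains at least one member of H), and |H| = 3.
The sets S1, S3, S4 are pairwise disjoint, so any hitting set needs a separate element for each — at least 3. Hence 3 is optimal.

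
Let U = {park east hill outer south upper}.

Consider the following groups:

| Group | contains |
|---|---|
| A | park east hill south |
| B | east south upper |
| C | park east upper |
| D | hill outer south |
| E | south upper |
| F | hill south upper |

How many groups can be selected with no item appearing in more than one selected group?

2

C, D are pairwise disjoint (C={park,east,upper}; D={hill,outer,south}).
Every remaining group overlaps one of these, and no 3 of the listed groups are pairwise disjoint, so 2 is the maximum.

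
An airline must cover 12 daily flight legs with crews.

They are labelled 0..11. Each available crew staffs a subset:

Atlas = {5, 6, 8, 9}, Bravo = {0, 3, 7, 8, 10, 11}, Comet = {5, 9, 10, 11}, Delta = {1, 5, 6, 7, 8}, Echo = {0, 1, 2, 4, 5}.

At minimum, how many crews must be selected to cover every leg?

Take {Atlas, Bravo, Echo}. Their union is {0, 1, 2, 3, 4, 5, 6, 7, 8, 9, 10, 11}, which is all 12 legs.
Only Echo contains 2, so Echo is forced; the remaining 7 legs need at least 2 more crews (each remaining crew adds at most 5) — so at least 3 crews are needed, and 3 is optimal.

3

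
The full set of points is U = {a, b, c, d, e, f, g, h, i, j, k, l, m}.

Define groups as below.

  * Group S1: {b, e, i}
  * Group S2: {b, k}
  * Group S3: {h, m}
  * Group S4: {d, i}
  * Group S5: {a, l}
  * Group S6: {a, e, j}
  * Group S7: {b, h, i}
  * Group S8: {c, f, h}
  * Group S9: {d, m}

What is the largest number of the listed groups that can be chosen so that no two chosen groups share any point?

4

S2, S4, S5, S8 are pairwise disjoint (S2={b,k}; S4={d,i}; S5={a,l}; S8={c,f,h}).
Every remaining group overlaps one of these, and no 5 of the listed groups are pairwise disjoint, so 4 is the maximum.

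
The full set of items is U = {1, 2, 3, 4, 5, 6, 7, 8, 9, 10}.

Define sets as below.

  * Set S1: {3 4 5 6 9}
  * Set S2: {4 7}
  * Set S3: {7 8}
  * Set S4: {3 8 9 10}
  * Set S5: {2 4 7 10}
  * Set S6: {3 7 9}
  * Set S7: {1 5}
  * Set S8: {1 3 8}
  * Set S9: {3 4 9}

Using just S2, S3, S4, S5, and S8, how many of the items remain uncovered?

Union of S2, S3, S4, S5, S8 = {1, 2, 3, 4, 7, 8, 9, 10}.
Not covered: 5, 6 — 2 items.

2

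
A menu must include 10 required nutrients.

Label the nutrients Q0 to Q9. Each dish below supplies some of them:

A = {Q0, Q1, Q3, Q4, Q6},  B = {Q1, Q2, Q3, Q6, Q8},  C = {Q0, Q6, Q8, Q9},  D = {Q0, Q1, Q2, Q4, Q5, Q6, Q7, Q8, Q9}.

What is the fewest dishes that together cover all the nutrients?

2

A and D together: A ∪ D = {Q0, Q1, Q2, Q3, Q4, Q5, Q6, Q7, Q8, Q9} — every nutrient is covered.
No single dish has all 10 nutrients (the largest, D, has 9), so 2 is optimal.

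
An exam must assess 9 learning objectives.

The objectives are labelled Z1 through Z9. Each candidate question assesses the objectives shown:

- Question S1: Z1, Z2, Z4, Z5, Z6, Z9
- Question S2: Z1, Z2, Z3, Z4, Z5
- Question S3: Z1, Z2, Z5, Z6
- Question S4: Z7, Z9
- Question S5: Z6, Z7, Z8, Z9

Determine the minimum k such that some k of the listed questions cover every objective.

S2 and S5 together: S2 ∪ S5 = {Z1, Z2, Z3, Z4, Z5, Z6, Z7, Z8, Z9} — every objective is covered.
No single question has all 9 objectives (the largest, S1, has 6), so 2 is optimal.

2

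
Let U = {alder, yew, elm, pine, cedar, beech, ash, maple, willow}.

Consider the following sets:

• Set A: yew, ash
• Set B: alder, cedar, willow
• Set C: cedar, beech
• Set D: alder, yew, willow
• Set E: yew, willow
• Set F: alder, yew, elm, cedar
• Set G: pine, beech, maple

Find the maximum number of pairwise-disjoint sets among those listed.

3

A, B, G are pairwise disjoint (A={yew,ash}; B={alder,cedar,willow}; G={pine,beech,maple}).
Every remaining set overlaps one of these, and no 4 of the listed sets are pairwise disjoint, so 3 is the maximum.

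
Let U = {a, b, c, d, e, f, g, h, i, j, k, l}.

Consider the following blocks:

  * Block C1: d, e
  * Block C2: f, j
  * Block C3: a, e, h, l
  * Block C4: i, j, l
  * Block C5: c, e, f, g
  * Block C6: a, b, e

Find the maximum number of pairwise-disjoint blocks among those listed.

C1, C4 are pairwise disjoint (C1={d,e}; C4={i,j,l}).
Every remaining block overlaps one of these, and no 3 of the listed blocks are pairwise disjoint, so 2 is the maximum.

2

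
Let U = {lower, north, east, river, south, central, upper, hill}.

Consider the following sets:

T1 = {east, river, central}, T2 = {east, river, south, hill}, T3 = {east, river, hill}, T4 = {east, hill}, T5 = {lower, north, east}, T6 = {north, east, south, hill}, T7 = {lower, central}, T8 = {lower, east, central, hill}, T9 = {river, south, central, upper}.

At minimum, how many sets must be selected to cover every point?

T3, T5, and T9 cover everything between them: the union {lower, north, east, river, south, central, upper, hill} is all of U.
Only T9 contains upper, so T9 is forced; the remaining 4 points need at least 2 more sets (each remaining set adds at most 3) — so at least 3 sets are needed, and 3 is optimal.

3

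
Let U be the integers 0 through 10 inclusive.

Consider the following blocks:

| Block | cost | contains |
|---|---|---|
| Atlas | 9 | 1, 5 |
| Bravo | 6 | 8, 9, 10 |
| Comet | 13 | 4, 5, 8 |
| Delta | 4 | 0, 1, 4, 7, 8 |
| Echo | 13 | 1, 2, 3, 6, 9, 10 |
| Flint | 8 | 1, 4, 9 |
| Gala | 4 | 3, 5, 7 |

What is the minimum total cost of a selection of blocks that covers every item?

21

Delta, Echo, Gala together cover every item (Delta ∪ Echo ∪ Gala = {0, 1, 2, 3, 4, 5, 6, 7, 8, 9, 10}); total cost 4 + 13 + 4 = 21.
The greedy pick Delta, Gala, Bravo, Echo costs 27; no covering selection beats 21.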